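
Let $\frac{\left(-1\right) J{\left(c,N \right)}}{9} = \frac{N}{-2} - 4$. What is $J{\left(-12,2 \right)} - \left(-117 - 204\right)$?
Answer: $366$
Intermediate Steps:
$J{\left(c,N \right)} = 36 + \frac{9 N}{2}$ ($J{\left(c,N \right)} = - 9 \left(\frac{N}{-2} - 4\right) = - 9 \left(N \left(- \frac{1}{2}\right) - 4\right) = - 9 \left(- \frac{N}{2} - 4\right) = - 9 \left(-4 - \frac{N}{2}\right) = 36 + \frac{9 N}{2}$)
$J{\left(-12,2 \right)} - \left(-117 - 204\right) = \left(36 + \frac{9}{2} \cdot 2\right) - \left(-117 - 204\right) = \left(36 + 9\right) - \left(-117 - 204\right) = 45 - -321 = 45 + 321 = 366$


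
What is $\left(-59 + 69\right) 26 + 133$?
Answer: $393$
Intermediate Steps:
$\left(-59 + 69\right) 26 + 133 = 10 \cdot 26 + 133 = 260 + 133 = 393$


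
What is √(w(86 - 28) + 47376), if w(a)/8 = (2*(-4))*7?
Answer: 4*√2933 ≈ 216.63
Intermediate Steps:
w(a) = -448 (w(a) = 8*((2*(-4))*7) = 8*(-8*7) = 8*(-56) = -448)
√(w(86 - 28) + 47376) = √(-448 + 47376) = √46928 = 4*√2933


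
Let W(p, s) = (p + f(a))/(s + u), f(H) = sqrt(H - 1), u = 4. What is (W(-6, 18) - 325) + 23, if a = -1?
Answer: -3325/11 + I*sqrt(2)/22 ≈ -302.27 + 0.064282*I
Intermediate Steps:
f(H) = sqrt(-1 + H)
W(p, s) = (p + I*sqrt(2))/(4 + s) (W(p, s) = (p + sqrt(-1 - 1))/(s + 4) = (p + sqrt(-2))/(4 + s) = (p + I*sqrt(2))/(4 + s))
(W(-6, 18) - 325) + 23 = ((-6 + I*sqrt(2))/(4 + 18) - 325) + 23 = ((-6 + I*sqrt(2))/22 - 325) + 23 = ((-3/11 + I*sqrt(2)/22) - 325) + 23 = (-3578/11 + I*sqrt(2)/22) + 23 = -3325/11 + I*sqrt(2)/22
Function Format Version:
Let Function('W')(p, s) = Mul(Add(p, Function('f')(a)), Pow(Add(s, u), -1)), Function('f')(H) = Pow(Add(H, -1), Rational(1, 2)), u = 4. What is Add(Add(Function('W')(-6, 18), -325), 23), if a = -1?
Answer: Add(Rational(-3325, 11), Mul(Rational(1, 22), I, Pow(2, Rational(1, 2)))) ≈ Add(-302.27, Mul(0.064282, I))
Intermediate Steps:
Function('f')(H) = Pow(Add(-1, H), Rational(1, 2))
Function('W')(p, s) = Mul(Pow(Add(4, s), -1), Add(p, Mul(I, Pow(2, Rational(1, 2))))) (Function('W')(p, s) = Mul(Add(p, Pow(Add(-1, -1), Rational(1, 2))), Pow(Add(s, 4), -1)) = Mul(Add(p, Pow(-2, Rational(1, 2))), Pow(Add(4, s), -1)) = Mul(Add(p, Mul(I, Pow(2, Rational(1, 2)))), Pow(Add(4, s), -1)) = Mul(Pow(Add(4, s), -1), Add(p, Mul(I, Pow(2, Rational(1, 2))))))
Add(Add(Function('W')(-6, 18), -325), 23) = Add(Add(Mul(Pow(Add(4, 18), -1), Add(-6, Mul(I, Pow(2, Rational(1, 2))))), -325), 23) = Add(Add(Mul(Pow(22, -1), Add(-6, Mul(I, Pow(2, Rational(1, 2))))), -325), 23) = Add(Add(Mul(Rational(1, 22), Add(-6, Mul(I, Pow(2, Rational(1, 2))))), -325), 23) = Add(Add(Add(Rational(-3, 11), Mul(Rational(1, 22), I, Pow(2, Rational(1, 2)))), -325), 23) = Add(Add(Rational(-3578, 11), Mul(Rational(1, 22), I, Pow(2, Rational(1, 2)))), 23) = Add(Rational(-3325, 11), Mul(Rational(1, 22), I, Pow(2, Rational(1, 2))))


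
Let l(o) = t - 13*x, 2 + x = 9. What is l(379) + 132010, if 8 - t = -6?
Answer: 131933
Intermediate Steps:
x = 7 (x = -2 + 9 = 7)
t = 14 (t = 8 - 1*(-6) = 8 + 6 = 14)
l(o) = -77 (l(o) = 14 - 13*7 = 14 - 91 = -77)
l(379) + 132010 = -77 + 132010 = 131933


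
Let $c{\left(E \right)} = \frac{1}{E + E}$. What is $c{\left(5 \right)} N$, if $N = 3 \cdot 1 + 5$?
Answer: $\frac{4}{5} \approx 0.8$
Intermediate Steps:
$c{\left(E \right)} = \frac{1}{2 E}$
$N = 8$ ($N = 3 + 5 = 8$)
$c{\left(5 \right)} N = \frac{1}{2 \cdot 5} \cdot 8 = \frac{1}{2} \cdot \frac{1}{5} \cdot 8 = \frac{1}{10} \cdot 8 = \frac{4}{5}$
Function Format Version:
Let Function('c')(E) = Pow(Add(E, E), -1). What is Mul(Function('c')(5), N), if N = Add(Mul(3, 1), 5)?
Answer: Rational(4, 5) ≈ 0.80000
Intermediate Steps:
Function('c')(E) = Mul(Rational(1, 2), Pow(E, -1)) (Function('c')(E) = Pow(Mul(2, E), -1) = Mul(Rational(1, 2), Pow(E, -1)))
N = 8 (N = Add(3, 5) = 8)
Mul(Function('c')(5), N) = Mul(Mul(Rational(1, 2), Pow(5, -1)), 8) = Mul(Mul(Rational(1, 2), Rational(1, 5)), 8) = Mul(Rational(1, 10), 8) = Rational(4, 5)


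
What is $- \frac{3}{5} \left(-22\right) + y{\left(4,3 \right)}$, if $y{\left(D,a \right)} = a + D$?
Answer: $\frac{101}{5} \approx 20.2$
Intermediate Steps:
$y{\left(D,a \right)} = D + a$
$- \frac{3}{5} \left(-22\right) + y{\left(4,3 \right)} = - \frac{3}{5} \left(-22\right) + \left(4 + 3\right) = \left(-3\right) \frac{1}{5} \left(-22\right) + 7 = \left(- \frac{3}{5}\right) \left(-22\right) + 7 = \frac{66}{5} + 7 = \frac{101}{5}$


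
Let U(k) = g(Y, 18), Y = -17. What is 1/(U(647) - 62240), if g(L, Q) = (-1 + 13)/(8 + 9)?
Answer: -17/1058068 ≈ -1.6067e-5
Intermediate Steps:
g(L, Q) = 12/17
U(k) = 12/17
1/(U(647) - 62240) = 1/(12/17 - 62240) = 1/(-1058068/17) = -17/1058068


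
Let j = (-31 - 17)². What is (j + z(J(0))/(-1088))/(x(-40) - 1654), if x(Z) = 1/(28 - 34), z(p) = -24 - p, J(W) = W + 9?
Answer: -1504071/1079840 ≈ -1.3929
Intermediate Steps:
J(W) = 9 + W
j = 2304 (j = (-48)² = 2304)
x(Z) = -⅙ (x(Z) = 1/(-6) = -⅙)
(j + z(J(0))/(-1088))/(x(-40) - 1654) = (2304 + (-24 - (9 + 0))/(-1088))/(-⅙ - 1654) = (2304 + (-24 - 1*9)*(-1/1088))/(-9925/6) = (2304 + (-24 - 9)*(-1/1088))*(-6/9925) = (2304 - 33*(-1/1088))*(-6/9925) = (2304 + 33/1088)*(-6/9925) = (2506785/1088)*(-6/9925) = -1504071/1079840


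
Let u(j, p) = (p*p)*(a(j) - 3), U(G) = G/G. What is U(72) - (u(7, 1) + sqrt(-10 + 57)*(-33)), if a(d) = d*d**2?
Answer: -339 + 33*sqrt(47) ≈ -112.76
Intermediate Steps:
U(G) = 1
a(d) = d**3
u(j, p) = p**2*(-3 + j**3) (u(j, p) = (p*p)*(j**3 - 3) = p**2*(-3 + j**3))
U(72) - (u(7, 1) + sqrt(-10 + 57)*(-33)) = 1 - (1**2*(-3 + 7**3) + sqrt(-10 + 57)*(-33)) = 1 - (1*(-3 + 343) + sqrt(47)*(-33)) = 1 - (1*340 - 33*sqrt(47)) = 1 - (340 - 33*sqrt(47)) = 1 + (-340 + 33*sqrt(47)) = -339 + 33*sqrt(47)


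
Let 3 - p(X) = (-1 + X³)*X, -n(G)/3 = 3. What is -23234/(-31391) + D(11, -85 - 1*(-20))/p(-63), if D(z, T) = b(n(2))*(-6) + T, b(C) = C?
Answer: 366006035215/494503082211 ≈ 0.74015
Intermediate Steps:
n(G) = -9 (n(G) = -3*3 = -9)
p(X) = 3 - X*(-1 + X³) (p(X) = 3 - (-1 + X³)*X = 3 - X*(-1 + X³))
D(z, T) = 54 + T (D(z, T) = -9*(-6) + T = 54 + T)
-23234/(-31391) + D(11, -85 - 1*(-20))/p(-63) = -23234/(-31391) + (54 + (-85 - 1*(-20)))/(3 - 63 - 1*(-63)⁴) = -23234*(-1/31391) + (54 + (-85 + 20))/(3 - 63 - 1*15752961) = 23234/31391 + (54 - 65)/(3 - 63 - 15752961) = 23234/31391 - 11/(-15753021) = 23234/31391 - 11*(-1/15753021) = 23234/31391 + 11/15753021 = 366006035215/494503082211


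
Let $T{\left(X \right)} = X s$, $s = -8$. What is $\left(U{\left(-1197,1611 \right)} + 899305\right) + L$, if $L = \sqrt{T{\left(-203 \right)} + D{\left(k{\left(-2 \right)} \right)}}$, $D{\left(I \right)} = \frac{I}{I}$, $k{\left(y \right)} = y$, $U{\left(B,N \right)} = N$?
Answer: $900916 + 5 \sqrt{65} \approx 9.0096 \cdot 10^{5}$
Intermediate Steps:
$D{\left(I \right)} = 1$
$T{\left(X \right)} = - 8 X$ ($T{\left(X \right)} = X \left(-8\right) = - 8 X$)
$L = 5 \sqrt{65}$ ($L = \sqrt{\left(-8\right) \left(-203\right) + 1} = \sqrt{1624 + 1} = \sqrt{1625} = 5 \sqrt{65} \approx 40.311$)
$\left(U{\left(-1197,1611 \right)} + 899305\right) + L = \left(1611 + 899305\right) + 5 \sqrt{65} = 900916 + 5 \sqrt{65}$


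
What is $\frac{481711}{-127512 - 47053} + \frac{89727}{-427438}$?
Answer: $- \frac{20142252743}{6783246770} \approx -2.9694$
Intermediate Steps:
$\frac{481711}{-127512 - 47053} + \frac{89727}{-427438} = \frac{481711}{-174565} + 89727 \left(- \frac{1}{427438}\right) = 481711 \left(- \frac{1}{174565}\right) - \frac{8157}{38858} = - \frac{481711}{174565} - \frac{8157}{38858} = - \frac{20142252743}{6783246770}$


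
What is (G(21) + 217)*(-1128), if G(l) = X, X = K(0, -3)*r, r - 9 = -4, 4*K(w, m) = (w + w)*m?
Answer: -244776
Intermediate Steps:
K(w, m) = m*w/2 (K(w, m) = ((w + w)*m)/4 = ((2*w)*m)/4 = (2*m*w)/4 = m*w/2)
r = 5 (r = 9 - 4 = 5)
X = 0 (X = ((½)*(-3)*0)*5 = 0*5 = 0)
G(l) = 0
(G(21) + 217)*(-1128) = (0 + 217)*(-1128) = 217*(-1128) = -244776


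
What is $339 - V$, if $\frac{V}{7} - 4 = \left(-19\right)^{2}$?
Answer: $-2216$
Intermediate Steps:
$V = 2555$ ($V = 28 + 7 \left(-19\right)^{2} = 28 + 7 \cdot 361 = 28 + 2527 = 2555$)
$339 - V = 339 - 2555 = -2216$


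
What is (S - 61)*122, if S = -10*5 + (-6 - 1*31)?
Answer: -18056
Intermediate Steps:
S = -87 (S = -50 + (-6 - 31) = -50 - 37 = -87)
(S - 61)*122 = (-87 - 61)*122 = -148*122 = -18056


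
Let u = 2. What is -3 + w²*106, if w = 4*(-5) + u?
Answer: 34341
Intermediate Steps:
w = -18 (w = 4*(-5) + 2 = -20 + 2 = -18)
-3 + w²*106 = -3 + (-18)²*106 = -3 + 324*106 = -3 + 34344 = 34341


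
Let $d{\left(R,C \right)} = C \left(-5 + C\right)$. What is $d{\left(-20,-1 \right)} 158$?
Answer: $948$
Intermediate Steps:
$d{\left(-20,-1 \right)} 158 = - (-5 - 1) 158 = \left(-1\right) \left(-6\right) 158 = 6 \cdot 158 = 948$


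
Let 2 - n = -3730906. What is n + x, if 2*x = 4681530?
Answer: 6071673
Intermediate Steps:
n = 3730908 (n = 2 - 1*(-3730906) = 2 + 3730906 = 3730908)
x = 2340765 (x = (1/2)*4681530 = 2340765)
n + x = 3730908 + 2340765 = 6071673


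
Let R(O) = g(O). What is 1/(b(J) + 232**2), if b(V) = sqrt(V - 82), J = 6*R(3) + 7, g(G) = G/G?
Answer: 53824/2897023045 - I*sqrt(69)/2897023045 ≈ 1.8579e-5 - 2.8673e-9*I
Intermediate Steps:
g(G) = 1
R(O) = 1
J = 13 (J = 6*1 + 7 = 6 + 7 = 13)
b(V) = sqrt(-82 + V)
1/(b(J) + 232**2) = 1/(sqrt(-82 + 13) + 232**2) = 1/(sqrt(-69) + 53824) = 1/(I*sqrt(69) + 53824) = 1/(53824 + I*sqrt(69))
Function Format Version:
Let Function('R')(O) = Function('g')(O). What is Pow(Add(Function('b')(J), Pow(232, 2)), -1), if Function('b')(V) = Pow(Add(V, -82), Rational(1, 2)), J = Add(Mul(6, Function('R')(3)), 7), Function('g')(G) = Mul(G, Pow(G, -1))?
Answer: Add(Rational(53824, 2897023045), Mul(Rational(-1, 2897023045), I, Pow(69, Rational(1, 2)))) ≈ Add(1.8579e-5, Mul(-2.8673e-9, I))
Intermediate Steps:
Function('g')(G) = 1
Function('R')(O) = 1
J = 13 (J = Add(Mul(6, 1), 7) = Add(6, 7) = 13)
Function('b')(V) = Pow(Add(-82, V), Rational(1, 2))
Pow(Add(Function('b')(J), Pow(232, 2)), -1) = Pow(Add(Pow(Add(-82, 13), Rational(1, 2)), Pow(232, 2)), -1) = Pow(Add(Pow(-69, Rational(1, 2)), 53824), -1) = Pow(Add(Mul(I, Pow(69, Rational(1, 2))), 53824), -1) = Pow(Add(53824, Mul(I, Pow(69, Rational(1, 2)))), -1)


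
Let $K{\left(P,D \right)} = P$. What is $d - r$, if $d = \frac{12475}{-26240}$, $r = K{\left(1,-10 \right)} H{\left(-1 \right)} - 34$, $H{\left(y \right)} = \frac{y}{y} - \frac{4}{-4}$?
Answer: $\frac{165441}{5248} \approx 31.525$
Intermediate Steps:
$H{\left(y \right)} = 2$ ($H{\left(y \right)} = 1 - -1 = 1 + 1 = 2$)
$r = -32$ ($r = 1 \cdot 2 - 34 = 2 - 34 = -32$)
$d = - \frac{2495}{5248}$ ($d = 12475 \left(- \frac{1}{26240}\right) = - \frac{2495}{5248} \approx -0.47542$)
$d - r = - \frac{2495}{5248} - -32 = - \frac{2495}{5248} + 32 = \frac{165441}{5248}$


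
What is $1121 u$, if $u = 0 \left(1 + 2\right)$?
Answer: $0$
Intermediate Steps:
$u = 0$ ($u = 0 \cdot 3 = 0$)
$1121 u = 1121 \cdot 0 = 0$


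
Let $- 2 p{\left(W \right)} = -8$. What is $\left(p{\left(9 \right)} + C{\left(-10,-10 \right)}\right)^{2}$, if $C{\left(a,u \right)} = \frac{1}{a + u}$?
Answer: $\frac{6241}{400} \approx 15.602$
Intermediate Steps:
$p{\left(W \right)} = 4$ ($p{\left(W \right)} = \left(- \frac{1}{2}\right) \left(-8\right) = 4$)
$\left(p{\left(9 \right)} + C{\left(-10,-10 \right)}\right)^{2} = \left(4 + \frac{1}{-10 - 10}\right)^{2} = \left(4 + \frac{1}{-20}\right)^{2} = \left(4 - \frac{1}{20}\right)^{2} = \left(\frac{79}{20}\right)^{2} = \frac{6241}{400}$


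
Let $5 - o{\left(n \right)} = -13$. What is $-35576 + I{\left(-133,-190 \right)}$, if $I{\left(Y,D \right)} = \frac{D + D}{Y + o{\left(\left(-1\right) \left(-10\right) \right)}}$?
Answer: $- \frac{818172}{23} \approx -35573.0$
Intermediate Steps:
$o{\left(n \right)} = 18$ ($o{\left(n \right)} = 5 - -13 = 5 + 13 = 18$)
$I{\left(Y,D \right)} = \frac{2 D}{18 + Y}$ ($I{\left(Y,D \right)} = \frac{D + D}{Y + 18} = \frac{2 D}{18 + Y}$)
$-35576 + I{\left(-133,-190 \right)} = -35576 + 2 \left(-190\right) \frac{1}{18 - 133} = -35576 + 2 \left(-190\right) \frac{1}{-115} = -35576 + 2 \left(-190\right) \left(- \frac{1}{115}\right) = -35576 + \frac{76}{23} = - \frac{818172}{23}$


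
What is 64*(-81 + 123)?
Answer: 2688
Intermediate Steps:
64*(-81 + 123) = 64*42 = 2688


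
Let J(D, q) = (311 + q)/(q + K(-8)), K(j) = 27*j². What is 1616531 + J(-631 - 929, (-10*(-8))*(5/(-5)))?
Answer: 2664043319/1648 ≈ 1.6165e+6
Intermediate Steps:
J(D, q) = (311 + q)/(1728 + q) (J(D, q) = (311 + q)/(q + 27*(-8)²) = (311 + q)/(q + 27*64) = (311 + q)/(q + 1728) = (311 + q)/(1728 + q))
1616531 + J(-631 - 929, (-10*(-8))*(5/(-5))) = 1616531 + (311 + (-10*(-8))*(5/(-5)))/(1728 + (-10*(-8))*(5/(-5))) = 1616531 + (311 + 80*(5*(-⅕)))/(1728 + 80*(5*(-⅕))) = 1616531 + (311 + 80*(-1))/(1728 + 80*(-1)) = 1616531 + (311 - 80)/(1728 - 80) = 1616531 + 231/1648 = 2664043319/1648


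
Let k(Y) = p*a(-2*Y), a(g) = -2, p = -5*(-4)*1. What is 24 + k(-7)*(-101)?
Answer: 4064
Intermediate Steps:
p = 20 (p = 20*1 = 20)
k(Y) = -40 (k(Y) = 20*(-2) = -40)
24 + k(-7)*(-101) = 24 - 40*(-101) = 24 + 4040 = 4064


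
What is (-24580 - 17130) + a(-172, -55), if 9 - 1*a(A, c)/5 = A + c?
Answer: -40530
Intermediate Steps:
a(A, c) = 45 - 5*A - 5*c (a(A, c) = 45 - 5*(A + c) = 45 + (-5*A - 5*c) = 45 - 5*A - 5*c)
(-24580 - 17130) + a(-172, -55) = (-24580 - 17130) + (45 - 5*(-172) - 5*(-55)) = -41710 + (45 + 860 + 275) = -41710 + 1180 = -40530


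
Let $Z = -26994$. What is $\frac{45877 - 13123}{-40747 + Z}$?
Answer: $- \frac{32754}{67741} \approx -0.48352$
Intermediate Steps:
$\frac{45877 - 13123}{-40747 + Z} = \frac{45877 - 13123}{-40747 - 26994} = \frac{32754}{-67741} = 32754 \left(- \frac{1}{67741}\right) = - \frac{32754}{67741}$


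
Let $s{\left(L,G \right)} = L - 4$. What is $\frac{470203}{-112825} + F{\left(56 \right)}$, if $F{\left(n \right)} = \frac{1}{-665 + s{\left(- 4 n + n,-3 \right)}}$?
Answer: $- \frac{393672736}{94434525} \approx -4.1687$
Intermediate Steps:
$s{\left(L,G \right)} = -4 + L$ ($s{\left(L,G \right)} = L - 4 = -4 + L$)
$F{\left(n \right)} = \frac{1}{-669 - 3 n}$ ($F{\left(n \right)} = \frac{1}{-665 + \left(-4 + \left(- 4 n + n\right)\right)} = \frac{1}{-665 - \left(4 + 3 n\right)} = \frac{1}{-669 - 3 n}$)
$\frac{470203}{-112825} + F{\left(56 \right)} = \frac{470203}{-112825} - \frac{1}{669 + 3 \cdot 56} = 470203 \left(- \frac{1}{112825}\right) - \frac{1}{669 + 168} = - \frac{470203}{112825} - \frac{1}{837} = - \frac{393672736}{94434525}$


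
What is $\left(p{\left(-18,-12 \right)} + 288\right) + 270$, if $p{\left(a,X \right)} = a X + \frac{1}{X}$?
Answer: $\frac{9287}{12} \approx 773.92$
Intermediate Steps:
$p{\left(a,X \right)} = \frac{1}{X} + X a$ ($p{\left(a,X \right)} = X a + \frac{1}{X} = \frac{1}{X} + X a$)
$\left(p{\left(-18,-12 \right)} + 288\right) + 270 = \left(\left(\frac{1}{-12} - -216\right) + 288\right) + 270 = \left(\left(- \frac{1}{12} + 216\right) + 288\right) + 270 = \left(\frac{2591}{12} + 288\right) + 270 = \frac{6047}{12} + 270 = \frac{9287}{12}$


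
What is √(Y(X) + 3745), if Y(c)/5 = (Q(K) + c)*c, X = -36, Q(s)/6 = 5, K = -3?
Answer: 5*√193 ≈ 69.462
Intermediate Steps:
Q(s) = 30 (Q(s) = 6*5 = 30)
Y(c) = 5*c*(30 + c) (Y(c) = 5*((30 + c)*c) = 5*(c*(30 + c)) = 5*c*(30 + c))
√(Y(X) + 3745) = √(5*(-36)*(30 - 36) + 3745) = √(5*(-36)*(-6) + 3745) = √(1080 + 3745) = √4825 = 5*√193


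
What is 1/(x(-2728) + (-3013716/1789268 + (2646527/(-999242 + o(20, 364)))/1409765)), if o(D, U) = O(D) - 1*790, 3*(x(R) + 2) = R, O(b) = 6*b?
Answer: -630556356662155560/575709091919576543459 ≈ -0.0010953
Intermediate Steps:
x(R) = -2 + R/3
o(D, U) = -790 + 6*D (o(D, U) = 6*D - 1*790 = 6*D - 790 = -790 + 6*D)
1/(x(-2728) + (-3013716/1789268 + (2646527/(-999242 + o(20, 364)))/1409765)) = 1/((-2 + (⅓)*(-2728)) + (-3013716/1789268 + (2646527/(-999242 + (-790 + 6*20)))/1409765)) = 1/((-2 - 2728/3) + (-3013716*1/1789268 + (2646527/(-999242 + (-790 + 120)))*(1/1409765))) = 1/(-2734/3 + (-753429/447317 + (2646527/(-999242 - 670))*(1/1409765))) = 1/(-2734/3 + (-753429/447317 + (2646527/(-999912))*(1/1409765))) = 1/(-2734/3 + (-753429/447317 + (2646527*(-1/999912))*(1/1409765))) = 1/(-2734/3 + (-753429/447317 - 2646527/999912*1/1409765)) = 1/(-2734/3 + (-753429/447317 - 2646527/1409640940680)) = 1/(-2734/3 - 1062065548132109779/630556356662155560) = 1/(-575709091919576543459/630556356662155560) = -630556356662155560/575709091919576543459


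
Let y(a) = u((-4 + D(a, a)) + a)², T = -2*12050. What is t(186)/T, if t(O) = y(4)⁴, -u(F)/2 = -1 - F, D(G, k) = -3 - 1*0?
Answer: -16384/6025 ≈ -2.7193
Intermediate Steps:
D(G, k) = -3 (D(G, k) = -3 + 0 = -3)
u(F) = 2 + 2*F (u(F) = -2*(-1 - F) = 2 + 2*F)
T = -24100
y(a) = (-12 + 2*a)² (y(a) = (2 + 2*((-4 - 3) + a))² = (2 + 2*(-7 + a))² = (2 + (-14 + 2*a))² = (-12 + 2*a)²)
t(O) = 65536 (t(O) = (4*(6 - 1*4)²)⁴ = (4*(6 - 4)²)⁴ = (4*2²)⁴ = (4*4)⁴ = 16⁴ = 65536)
t(186)/T = 65536/(-24100) = 65536*(-1/24100) = -16384/6025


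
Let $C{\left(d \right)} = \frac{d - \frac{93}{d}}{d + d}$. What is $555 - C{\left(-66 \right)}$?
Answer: $\frac{1610299}{2904} \approx 554.51$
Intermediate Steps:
$C{\left(d \right)} = \frac{d - \frac{93}{d}}{2 d}$
$555 - C{\left(-66 \right)} = 555 - \frac{-93 + \left(-66\right)^{2}}{2 \cdot 4356} = 555 - \frac{1}{2} \cdot \frac{1}{4356} \left(-93 + 4356\right) = 555 - \frac{1}{2} \cdot \frac{1}{4356} \cdot 4263 = 555 - \frac{1421}{2904} = \frac{1610299}{2904}$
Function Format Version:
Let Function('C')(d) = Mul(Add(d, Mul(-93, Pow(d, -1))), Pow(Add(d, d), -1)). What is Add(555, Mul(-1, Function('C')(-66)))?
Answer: Rational(1610299, 2904) ≈ 554.51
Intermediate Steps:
Function('C')(d) = Mul(Rational(1, 2), Pow(d, -1), Add(d, Mul(-93, Pow(d, -1)))) (Function('C')(d) = Mul(Add(d, Mul(-93, Pow(d, -1))), Pow(Mul(2, d), -1)) = Mul(Add(d, Mul(-93, Pow(d, -1))), Mul(Rational(1, 2), Pow(d, -1))) = Mul(Rational(1, 2), Pow(d, -1), Add(d, Mul(-93, Pow(d, -1)))))
Add(555, Mul(-1, Function('C')(-66))) = Add(555, Mul(-1, Mul(Rational(1, 2), Pow(-66, -2), Add(-93, Pow(-66, 2))))) = Add(555, Mul(-1, Mul(Rational(1, 2), Rational(1, 4356), Add(-93, 4356)))) = Add(555, Mul(-1, Mul(Rational(1, 2), Rational(1, 4356), 4263))) = Add(555, Mul(-1, Rational(1421, 2904))) = Add(555, Rational(-1421, 2904)) = Rational(1610299, 2904)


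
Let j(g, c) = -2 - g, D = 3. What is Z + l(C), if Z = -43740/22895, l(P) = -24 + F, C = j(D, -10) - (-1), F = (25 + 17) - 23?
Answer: -31643/4579 ≈ -6.9105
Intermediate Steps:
F = 19 (F = 42 - 23 = 19)
C = -4 (C = (-2 - 1*3) - (-1) = (-2 - 3) - 1*(-1) = -5 + 1 = -4)
l(P) = -5 (l(P) = -24 + 19 = -5)
Z = -8748/4579 (Z = -43740*1/22895 = -8748/4579 ≈ -1.9105)
Z + l(C) = -8748/4579 - 5 = -31643/4579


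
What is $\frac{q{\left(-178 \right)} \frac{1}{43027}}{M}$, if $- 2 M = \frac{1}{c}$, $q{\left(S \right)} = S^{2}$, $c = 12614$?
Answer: $- \frac{47019056}{2531} \approx -18577.0$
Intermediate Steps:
$M = - \frac{1}{25228}$ ($M = - \frac{1}{2 \cdot 12614} = \left(- \frac{1}{2}\right) \frac{1}{12614} = - \frac{1}{25228} \approx -3.9638 \cdot 10^{-5}$)
$\frac{q{\left(-178 \right)} \frac{1}{43027}}{M} = \frac{\left(-178\right)^{2} \cdot \frac{1}{43027}}{- \frac{1}{25228}} = 31684 \cdot \frac{1}{43027} \left(-25228\right) = \frac{31684}{43027} \left(-25228\right) = - \frac{47019056}{2531}$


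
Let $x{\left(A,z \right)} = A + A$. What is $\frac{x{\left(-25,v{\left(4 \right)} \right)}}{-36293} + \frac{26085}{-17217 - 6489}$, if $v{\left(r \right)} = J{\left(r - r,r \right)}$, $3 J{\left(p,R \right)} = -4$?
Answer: $- \frac{315172535}{286787286} \approx -1.099$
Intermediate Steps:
$J{\left(p,R \right)} = - \frac{4}{3}$ ($J{\left(p,R \right)} = \frac{1}{3} \left(-4\right) = - \frac{4}{3}$)
$v{\left(r \right)} = - \frac{4}{3}$
$x{\left(A,z \right)} = 2 A$
$\frac{x{\left(-25,v{\left(4 \right)} \right)}}{-36293} + \frac{26085}{-17217 - 6489} = \frac{2 \left(-25\right)}{-36293} + \frac{26085}{-17217 - 6489} = \left(-50\right) \left(- \frac{1}{36293}\right) + \frac{26085}{-23706} = \frac{50}{36293} + 26085 \left(- \frac{1}{23706}\right) = \frac{50}{36293} - \frac{8695}{7902} = - \frac{315172535}{286787286}$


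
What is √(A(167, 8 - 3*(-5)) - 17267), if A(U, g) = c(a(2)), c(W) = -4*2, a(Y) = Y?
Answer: 5*I*√691 ≈ 131.43*I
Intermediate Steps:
c(W) = -8
A(U, g) = -8
√(A(167, 8 - 3*(-5)) - 17267) = √(-8 - 17267) = √(-17275) = 5*I*√691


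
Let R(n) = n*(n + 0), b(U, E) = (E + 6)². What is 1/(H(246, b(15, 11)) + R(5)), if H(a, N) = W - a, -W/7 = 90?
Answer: -1/851 ≈ -0.0011751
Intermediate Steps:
W = -630 (W = -7*90 = -630)
b(U, E) = (6 + E)²
R(n) = n² (R(n) = n*n = n²)
H(a, N) = -630 - a
1/(H(246, b(15, 11)) + R(5)) = 1/((-630 - 1*246) + 5²) = 1/((-630 - 246) + 25) = 1/(-876 + 25) = 1/(-851) = -1/851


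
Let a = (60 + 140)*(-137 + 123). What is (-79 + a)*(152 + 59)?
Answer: -607469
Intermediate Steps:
a = -2800 (a = 200*(-14) = -2800)
(-79 + a)*(152 + 59) = (-79 - 2800)*(152 + 59) = -2879*211 = -607469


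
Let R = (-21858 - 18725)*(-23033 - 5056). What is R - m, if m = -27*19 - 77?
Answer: 1139936477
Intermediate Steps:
R = 1139935887 (R = -40583*(-28089) = 1139935887)
m = -590 (m = -513 - 77 = -590)
R - m = 1139935887 - 1*(-590) = 1139935887 + 590 = 1139936477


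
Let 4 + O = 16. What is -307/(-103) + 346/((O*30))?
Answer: 73079/18540 ≈ 3.9417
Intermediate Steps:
O = 12 (O = -4 + 16 = 12)
-307/(-103) + 346/((O*30)) = -307/(-103) + 346/((12*30)) = -307*(-1/103) + 346/360 = 307/103 + 346*(1/360) = 307/103 + 173/180 = 73079/18540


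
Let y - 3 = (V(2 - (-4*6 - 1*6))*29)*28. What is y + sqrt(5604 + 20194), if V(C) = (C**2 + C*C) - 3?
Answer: 1660543 + sqrt(25798) ≈ 1.6607e+6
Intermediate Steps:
V(C) = -3 + 2*C**2 (V(C) = (C**2 + C**2) - 3 = 2*C**2 - 3 = -3 + 2*C**2)
y = 1660543 (y = 3 + ((-3 + 2*(2 - (-4*6 - 1*6))**2)*29)*28 = 3 + ((-3 + 2*(2 - (-24 - 6))**2)*29)*28 = 3 + ((-3 + 2*(2 - 1*(-30))**2)*29)*28 = 3 + ((-3 + 2*(2 + 30)**2)*29)*28 = 3 + ((-3 + 2*32**2)*29)*28 = 3 + ((-3 + 2*1024)*29)*28 = 3 + ((-3 + 2048)*29)*28 = 3 + (2045*29)*28 = 3 + 59305*28 = 3 + 1660540 = 1660543)
y + sqrt(5604 + 20194) = 1660543 + sqrt(5604 + 20194) = 1660543 + sqrt(25798)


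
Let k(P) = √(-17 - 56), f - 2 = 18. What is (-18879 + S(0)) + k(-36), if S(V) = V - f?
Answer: -18899 + I*√73 ≈ -18899.0 + 8.544*I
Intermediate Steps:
f = 20 (f = 2 + 18 = 20)
k(P) = I*√73 (k(P) = √(-73) = I*√73)
S(V) = -20 + V (S(V) = V - 1*20 = V - 20 = -20 + V)
(-18879 + S(0)) + k(-36) = (-18879 + (-20 + 0)) + I*√73 = (-18879 - 20) + I*√73 = -18899 + I*√73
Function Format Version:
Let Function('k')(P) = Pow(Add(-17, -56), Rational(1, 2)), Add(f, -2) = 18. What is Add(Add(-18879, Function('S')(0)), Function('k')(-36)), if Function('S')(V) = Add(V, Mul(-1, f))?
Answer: Add(-18899, Mul(I, Pow(73, Rational(1, 2)))) ≈ Add(-18899., Mul(8.5440, I))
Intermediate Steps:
f = 20 (f = Add(2, 18) = 20)
Function('k')(P) = Mul(I, Pow(73, Rational(1, 2))) (Function('k')(P) = Pow(-73, Rational(1, 2)) = Mul(I, Pow(73, Rational(1, 2))))
Function('S')(V) = Add(-20, V) (Function('S')(V) = Add(V, Mul(-1, 20)) = Add(V, -20) = Add(-20, V))
Add(Add(-18879, Function('S')(0)), Function('k')(-36)) = Add(Add(-18879, Add(-20, 0)), Mul(I, Pow(73, Rational(1, 2)))) = Add(Add(-18879, -20), Mul(I, Pow(73, Rational(1, 2)))) = Add(-18899, Mul(I, Pow(73, Rational(1, 2))))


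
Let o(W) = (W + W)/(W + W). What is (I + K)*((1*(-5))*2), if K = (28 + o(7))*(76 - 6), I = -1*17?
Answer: -20130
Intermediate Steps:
o(W) = 1 (o(W) = (2*W)/((2*W)) = (2*W)*(1/(2*W)) = 1)
I = -17
K = 2030 (K = (28 + 1)*(76 - 6) = 29*70 = 2030)
(I + K)*((1*(-5))*2) = (-17 + 2030)*((1*(-5))*2) = 2013*(-5*2) = 2013*(-10) = -20130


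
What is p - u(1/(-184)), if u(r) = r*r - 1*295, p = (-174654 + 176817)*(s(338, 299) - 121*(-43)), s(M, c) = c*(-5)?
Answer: 271548785343/33856 ≈ 8.0207e+6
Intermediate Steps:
s(M, c) = -5*c
p = 8020404 (p = (-174654 + 176817)*(-5*299 - 121*(-43)) = 2163*(-1495 + 5203) = 2163*3708 = 8020404)
u(r) = -295 + r² (u(r) = r² - 295 = -295 + r²)
p - u(1/(-184)) = 8020404 - (-295 + (1/(-184))²) = 8020404 - (-295 + (-1/184)²) = 8020404 - (-295 + 1/33856) = 8020404 - 1*(-9987519/33856) = 8020404 + 9987519/33856 = 271548785343/33856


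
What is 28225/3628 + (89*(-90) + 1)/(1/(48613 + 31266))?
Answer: -2321016276883/3628 ≈ -6.3975e+8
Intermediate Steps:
28225/3628 + (89*(-90) + 1)/(1/(48613 + 31266)) = 28225*(1/3628) + (-8010 + 1)/(1/79879) = 28225/3628 - 8009/1/79879 = 28225/3628 - 8009*79879 = 28225/3628 - 639750911 = -2321016276883/3628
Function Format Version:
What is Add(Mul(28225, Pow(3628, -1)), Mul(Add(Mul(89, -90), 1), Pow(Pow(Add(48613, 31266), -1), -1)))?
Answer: Rational(-2321016276883, 3628) ≈ -6.3975e+8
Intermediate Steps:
Add(Mul(28225, Pow(3628, -1)), Mul(Add(Mul(89, -90), 1), Pow(Pow(Add(48613, 31266), -1), -1))) = Add(Mul(28225, Rational(1, 3628)), Mul(Add(-8010, 1), Pow(Pow(79879, -1), -1))) = Add(Rational(28225, 3628), Mul(-8009, Pow(Rational(1, 79879), -1))) = Add(Rational(28225, 3628), Mul(-8009, 79879)) = Add(Rational(28225, 3628), -639750911) = Rational(-2321016276883, 3628)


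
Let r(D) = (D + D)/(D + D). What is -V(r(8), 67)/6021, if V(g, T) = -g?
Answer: 1/6021 ≈ 0.00016609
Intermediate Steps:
r(D) = 1 (r(D) = (2*D)/((2*D)) = (2*D)*(1/(2*D)) = 1)
-V(r(8), 67)/6021 = -(-1*1)/6021 = -(-1)/6021 = -1*(-1/6021) = 1/6021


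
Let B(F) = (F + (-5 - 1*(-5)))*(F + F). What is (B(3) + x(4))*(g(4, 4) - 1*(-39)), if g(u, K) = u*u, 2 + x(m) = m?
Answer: 1100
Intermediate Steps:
x(m) = -2 + m
g(u, K) = u**2
B(F) = 2*F**2 (B(F) = (F + (-5 + 5))*(2*F) = (F + 0)*(2*F) = F*(2*F) = 2*F**2)
(B(3) + x(4))*(g(4, 4) - 1*(-39)) = (2*3**2 + (-2 + 4))*(4**2 - 1*(-39)) = (2*9 + 2)*(16 + 39) = (18 + 2)*55 = 20*55 = 1100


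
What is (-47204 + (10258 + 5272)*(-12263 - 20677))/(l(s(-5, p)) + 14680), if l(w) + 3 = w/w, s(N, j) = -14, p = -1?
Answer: -255802702/7339 ≈ -34855.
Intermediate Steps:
l(w) = -2 (l(w) = -3 + w/w = -3 + 1 = -2)
(-47204 + (10258 + 5272)*(-12263 - 20677))/(l(s(-5, p)) + 14680) = (-47204 + (10258 + 5272)*(-12263 - 20677))/(-2 + 14680) = (-47204 + 15530*(-32940))/14678 = (-47204 - 511558200)*(1/14678) = -511605404*1/14678 = -255802702/7339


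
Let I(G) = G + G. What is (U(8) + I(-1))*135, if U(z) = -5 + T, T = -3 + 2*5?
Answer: 0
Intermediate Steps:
I(G) = 2*G
T = 7 (T = -3 + 10 = 7)
U(z) = 2 (U(z) = -5 + 7 = 2)
(U(8) + I(-1))*135 = (2 + 2*(-1))*135 = (2 - 2)*135 = 0*135 = 0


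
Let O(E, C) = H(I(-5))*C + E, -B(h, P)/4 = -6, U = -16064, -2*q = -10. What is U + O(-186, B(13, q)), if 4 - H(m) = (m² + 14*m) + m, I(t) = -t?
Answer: -18554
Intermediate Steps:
q = 5 (q = -½*(-10) = 5)
B(h, P) = 24 (B(h, P) = -4*(-6) = 24)
H(m) = 4 - m² - 15*m (H(m) = 4 - ((m² + 14*m) + m) = 4 - (m² + 15*m) = 4 + (-m² - 15*m) = 4 - m² - 15*m)
O(E, C) = E - 96*C (O(E, C) = (4 - (-1*(-5))² - (-15)*(-5))*C + E = (4 - 1*5² - 15*5)*C + E = (4 - 1*25 - 75)*C + E = (4 - 25 - 75)*C + E = -96*C + E = E - 96*C)
U + O(-186, B(13, q)) = -16064 + (-186 - 96*24) = -16064 + (-186 - 2304) = -16064 - 2490 = -18554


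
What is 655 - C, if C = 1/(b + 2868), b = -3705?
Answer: 548236/837 ≈ 655.00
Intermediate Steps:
C = -1/837 (C = 1/(-3705 + 2868) = 1/(-837) = -1/837 ≈ -0.0011947)
655 - C = 655 - 1*(-1/837) = 655 + 1/837 = 548236/837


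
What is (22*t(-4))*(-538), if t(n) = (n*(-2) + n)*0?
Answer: 0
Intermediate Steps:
t(n) = 0 (t(n) = (-2*n + n)*0 = -n*0 = 0)
(22*t(-4))*(-538) = (22*0)*(-538) = 0*(-538) = 0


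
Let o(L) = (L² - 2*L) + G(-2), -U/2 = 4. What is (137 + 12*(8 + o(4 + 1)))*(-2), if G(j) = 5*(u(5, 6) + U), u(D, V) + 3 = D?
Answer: -106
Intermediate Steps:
U = -8 (U = -2*4 = -8)
u(D, V) = -3 + D
G(j) = -30 (G(j) = 5*((-3 + 5) - 8) = 5*(2 - 8) = 5*(-6) = -30)
o(L) = -30 + L² - 2*L (o(L) = (L² - 2*L) - 30 = -30 + L² - 2*L)
(137 + 12*(8 + o(4 + 1)))*(-2) = (137 + 12*(8 + (-30 + (4 + 1)² - 2*(4 + 1))))*(-2) = (137 + 12*(8 + (-30 + 5² - 2*5)))*(-2) = (137 + 12*(8 + (-30 + 25 - 10)))*(-2) = (137 + 12*(8 - 15))*(-2) = (137 + 12*(-7))*(-2) = (137 - 84)*(-2) = 53*(-2) = -106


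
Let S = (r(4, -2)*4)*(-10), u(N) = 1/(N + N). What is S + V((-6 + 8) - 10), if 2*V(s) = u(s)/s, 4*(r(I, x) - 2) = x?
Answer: -15359/256 ≈ -59.996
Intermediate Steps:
u(N) = 1/(2*N)
r(I, x) = 2 + x/4
V(s) = 1/(4*s**2) (V(s) = ((1/(2*s))/s)/2 = (1/(2*s**2))/2 = 1/(4*s**2))
S = -60 (S = ((2 + (1/4)*(-2))*4)*(-10) = ((2 - 1/2)*4)*(-10) = ((3/2)*4)*(-10) = 6*(-10) = -60)
S + V((-6 + 8) - 10) = -60 + 1/(4*((-6 + 8) - 10)**2) = -60 + 1/(4*(2 - 10)**2) = -60 + (1/4)/(-8)**2 = -60 + (1/4)*(1/64) = -60 + 1/256 = -15359/256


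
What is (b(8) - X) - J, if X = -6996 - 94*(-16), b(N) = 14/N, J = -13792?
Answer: 77143/4 ≈ 19286.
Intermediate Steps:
X = -5492 (X = -6996 + 1504 = -5492)
(b(8) - X) - J = (14/8 - 1*(-5492)) - 1*(-13792) = (14*(⅛) + 5492) + 13792 = (7/4 + 5492) + 13792 = 21975/4 + 13792 = 77143/4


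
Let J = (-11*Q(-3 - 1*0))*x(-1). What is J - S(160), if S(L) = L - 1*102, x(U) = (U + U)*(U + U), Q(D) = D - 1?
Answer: 118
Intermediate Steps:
Q(D) = -1 + D
x(U) = 4*U² (x(U) = (2*U)*(2*U) = 4*U²)
S(L) = -102 + L (S(L) = L - 102 = -102 + L)
J = 176 (J = (-11*(-1 + (-3 - 1*0)))*(4*(-1)²) = (-11*(-1 + (-3 + 0)))*(4*1) = -11*(-1 - 3)*4 = -11*(-4)*4 = 44*4 = 176)
J - S(160) = 176 - (-102 + 160) = 176 - 1*58 = 176 - 58 = 118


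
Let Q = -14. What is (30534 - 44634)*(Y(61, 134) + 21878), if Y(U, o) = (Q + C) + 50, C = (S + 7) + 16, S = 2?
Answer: -309339900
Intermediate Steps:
C = 25 (C = (2 + 7) + 16 = 9 + 16 = 25)
Y(U, o) = 61 (Y(U, o) = (-14 + 25) + 50 = 11 + 50 = 61)
(30534 - 44634)*(Y(61, 134) + 21878) = (30534 - 44634)*(61 + 21878) = -14100*21939 = -309339900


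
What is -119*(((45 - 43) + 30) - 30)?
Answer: -238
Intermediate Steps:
-119*(((45 - 43) + 30) - 30) = -119*((2 + 30) - 30) = -119*(32 - 30) = -119*2 = -238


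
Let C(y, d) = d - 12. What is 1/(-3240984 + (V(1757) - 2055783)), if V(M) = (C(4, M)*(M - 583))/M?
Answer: -1757/9304370989 ≈ -1.8884e-7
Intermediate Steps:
C(y, d) = -12 + d
V(M) = (-583 + M)*(-12 + M)/M (V(M) = ((-12 + M)*(M - 583))/M = ((-12 + M)*(-583 + M))/M = ((-583 + M)*(-12 + M))/M = (-583 + M)*(-12 + M)/M)
1/(-3240984 + (V(1757) - 2055783)) = 1/(-3240984 + ((-595 + 1757 + 6996/1757) - 2055783)) = 1/(-3240984 + (2048630/1757 - 2055783)) = 1/(-3240984 - 3609962101/1757) = 1/(-9304370989/1757) = -1757/9304370989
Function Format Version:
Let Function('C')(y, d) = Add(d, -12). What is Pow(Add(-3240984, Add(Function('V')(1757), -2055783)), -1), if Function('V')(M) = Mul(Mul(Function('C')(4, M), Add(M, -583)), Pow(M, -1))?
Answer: Rational(-1757, 9304370989) ≈ -1.8884e-7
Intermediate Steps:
Function('C')(y, d) = Add(-12, d)
Function('V')(M) = Mul(Pow(M, -1), Add(-583, M), Add(-12, M)) (Function('V')(M) = Mul(Mul(Add(-12, M), Add(M, -583)), Pow(M, -1)) = Mul(Mul(Add(-12, M), Add(-583, M)), Pow(M, -1)) = Mul(Mul(Add(-583, M), Add(-12, M)), Pow(M, -1)) = Mul(Pow(M, -1), Add(-583, M), Add(-12, M)))
Pow(Add(-3240984, Add(Function('V')(1757), -2055783)), -1) = Pow(Add(-3240984, Add(Add(-595, 1757, Mul(6996, Pow(1757, -1))), -2055783)), -1) = Pow(Add(-3240984, Add(Add(-595, 1757, Mul(6996, Rational(1, 1757))), -2055783)), -1) = Pow(Add(-3240984, Add(Add(-595, 1757, Rational(6996, 1757)), -2055783)), -1) = Pow(Add(-3240984, Add(Rational(2048630, 1757), -2055783)), -1) = Pow(Add(-3240984, Rational(-3609962101, 1757)), -1) = Pow(Rational(-9304370989, 1757), -1) = Rational(-1757, 9304370989)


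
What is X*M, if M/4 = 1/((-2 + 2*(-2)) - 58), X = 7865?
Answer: -7865/16 ≈ -491.56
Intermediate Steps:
M = -1/16 (M = 4/((-2 + 2*(-2)) - 58) = 4/((-2 - 4) - 58) = 4/(-6 - 58) = 4/(-64) = 4*(-1/64) = -1/16 ≈ -0.062500)
X*M = 7865*(-1/16) = -7865/16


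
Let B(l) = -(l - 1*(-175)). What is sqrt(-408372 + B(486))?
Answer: I*sqrt(409033) ≈ 639.56*I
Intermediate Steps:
B(l) = -175 - l (B(l) = -(l + 175) = -(175 + l) = -175 - l)
sqrt(-408372 + B(486)) = sqrt(-408372 + (-175 - 1*486)) = sqrt(-408372 + (-175 - 486)) = sqrt(-408372 - 661) = sqrt(-409033) = I*sqrt(409033)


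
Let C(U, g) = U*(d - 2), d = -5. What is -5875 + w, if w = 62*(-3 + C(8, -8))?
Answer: -9533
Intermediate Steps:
C(U, g) = -7*U (C(U, g) = U*(-5 - 2) = U*(-7) = -7*U)
w = -3658 (w = 62*(-3 - 7*8) = 62*(-3 - 56) = 62*(-59) = -3658)
-5875 + w = -5875 - 3658 = -9533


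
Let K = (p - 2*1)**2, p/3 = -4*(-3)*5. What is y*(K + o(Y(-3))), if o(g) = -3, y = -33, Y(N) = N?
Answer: -1045473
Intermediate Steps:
p = 180 (p = 3*(-4*(-3)*5) = 3*(12*5) = 3*60 = 180)
K = 31684 (K = (180 - 2*1)**2 = (180 - 2)**2 = 178**2 = 31684)
y*(K + o(Y(-3))) = -33*(31684 - 3) = -33*31681 = -1045473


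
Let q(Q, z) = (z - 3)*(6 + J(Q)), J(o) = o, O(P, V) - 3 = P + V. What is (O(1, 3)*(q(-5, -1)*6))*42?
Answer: -7056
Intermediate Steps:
O(P, V) = 3 + P + V (O(P, V) = 3 + (P + V) = 3 + P + V)
q(Q, z) = (-3 + z)*(6 + Q) (q(Q, z) = (z - 3)*(6 + Q) = (-3 + z)*(6 + Q))
(O(1, 3)*(q(-5, -1)*6))*42 = ((3 + 1 + 3)*((-18 - 3*(-5) + 6*(-1) - 5*(-1))*6))*42 = (7*((-18 + 15 - 6 + 5)*6))*42 = (7*(-4*6))*42 = (7*(-24))*42 = -168*42 = -7056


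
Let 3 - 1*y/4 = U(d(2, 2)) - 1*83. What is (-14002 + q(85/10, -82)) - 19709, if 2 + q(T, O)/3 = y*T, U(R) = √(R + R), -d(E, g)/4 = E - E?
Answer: -24945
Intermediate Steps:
d(E, g) = 0 (d(E, g) = -4*(E - E) = -4*0 = 0)
U(R) = √2*√R (U(R) = √(2*R) = √2*√R)
y = 344 (y = 12 - 4*(√2*√0 - 1*83) = 12 - 4*(√2*0 - 83) = 12 - 4*(0 - 83) = 12 - 4*(-83) = 12 + 332 = 344)
q(T, O) = -6 + 1032*T (q(T, O) = -6 + 3*(344*T) = -6 + 1032*T)
(-14002 + q(85/10, -82)) - 19709 = (-14002 + (-6 + 1032*(85/10))) - 19709 = (-14002 + (-6 + 1032*(85*(⅒)))) - 19709 = (-14002 + (-6 + 1032*(17/2))) - 19709 = (-14002 + (-6 + 8772)) - 19709 = (-14002 + 8766) - 19709 = -5236 - 19709 = -24945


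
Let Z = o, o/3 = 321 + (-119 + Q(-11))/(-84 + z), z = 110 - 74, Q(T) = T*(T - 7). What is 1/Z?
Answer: 16/15329 ≈ 0.0010438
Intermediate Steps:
Q(T) = T*(-7 + T)
z = 36
o = 15329/16 (o = 3*(321 + (-119 - 11*(-7 - 11))/(-84 + 36)) = 3*(321 + (-119 - 11*(-18))/(-48)) = 3*(321 + (-119 + 198)*(-1/48)) = 3*(321 + 79*(-1/48)) = 3*(321 - 79/48) = 3*(15329/48) = 15329/16 ≈ 958.06)
Z = 15329/16 ≈ 958.06
1/Z = 1/(15329/16) = 16/15329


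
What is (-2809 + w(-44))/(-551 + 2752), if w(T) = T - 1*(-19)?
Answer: -2834/2201 ≈ -1.2876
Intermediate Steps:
w(T) = 19 + T (w(T) = T + 19 = 19 + T)
(-2809 + w(-44))/(-551 + 2752) = (-2809 + (19 - 44))/(-551 + 2752) = (-2809 - 25)/2201 = -2834*1/2201 = -2834/2201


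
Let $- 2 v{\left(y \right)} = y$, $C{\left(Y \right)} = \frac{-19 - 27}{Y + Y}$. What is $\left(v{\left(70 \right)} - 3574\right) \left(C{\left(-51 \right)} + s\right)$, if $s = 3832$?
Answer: $- \frac{235132365}{17} \approx -1.3831 \cdot 10^{7}$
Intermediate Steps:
$C{\left(Y \right)} = - \frac{23}{Y}$ ($C{\left(Y \right)} = - \frac{46}{2 Y} = - 46 \frac{1}{2 Y} = - \frac{23}{Y}$)
$v{\left(y \right)} = - \frac{y}{2}$
$\left(v{\left(70 \right)} - 3574\right) \left(C{\left(-51 \right)} + s\right) = \left(\left(- \frac{1}{2}\right) 70 - 3574\right) \left(- \frac{23}{-51} + 3832\right) = \left(-35 - 3574\right) \left(\left(-23\right) \left(- \frac{1}{51}\right) + 3832\right) = - 3609 \left(\frac{23}{51} + 3832\right) = \left(-3609\right) \frac{195455}{51} = - \frac{235132365}{17}$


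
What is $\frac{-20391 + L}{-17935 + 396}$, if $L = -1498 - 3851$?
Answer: $\frac{25740}{17539} \approx 1.4676$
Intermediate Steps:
$L = -5349$ ($L = -1498 - 3851 = -5349$)
$\frac{-20391 + L}{-17935 + 396} = \frac{-20391 - 5349}{-17935 + 396} = - \frac{25740}{-17539} = \left(-25740\right) \left(- \frac{1}{17539}\right) = \frac{25740}{17539}$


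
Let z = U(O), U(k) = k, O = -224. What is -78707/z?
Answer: 78707/224 ≈ 351.37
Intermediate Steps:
z = -224
-78707/z = -78707/(-224) = -78707*(-1/224) = 78707/224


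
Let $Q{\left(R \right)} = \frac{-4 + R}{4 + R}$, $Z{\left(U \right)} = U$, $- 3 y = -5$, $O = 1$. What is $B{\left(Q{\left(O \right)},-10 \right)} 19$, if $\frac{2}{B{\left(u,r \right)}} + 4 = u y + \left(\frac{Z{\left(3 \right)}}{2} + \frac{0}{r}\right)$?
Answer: $- \frac{76}{7} \approx -10.857$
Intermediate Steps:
$y = \frac{5}{3}$ ($y = \left(- \frac{1}{3}\right) \left(-5\right) = \frac{5}{3} \approx 1.6667$)
$Q{\left(R \right)} = \frac{-4 + R}{4 + R}$
$B{\left(u,r \right)} = \frac{2}{- \frac{5}{2} + \frac{5 u}{3}}$ ($B{\left(u,r \right)} = \frac{2}{-4 + \left(u \frac{5}{3} + \left(\frac{3}{2} + \frac{0}{r}\right)\right)} = \frac{2}{-4 + \left(\frac{5 u}{3} + \left(3 \cdot \frac{1}{2} + 0\right)\right)} = \frac{2}{-4 + \left(\frac{5 u}{3} + \left(\frac{3}{2} + 0\right)\right)} = \frac{2}{-4 + \left(\frac{5 u}{3} + \frac{3}{2}\right)} = \frac{2}{-4 + \left(\frac{3}{2} + \frac{5 u}{3}\right)} = \frac{2}{- \frac{5}{2} + \frac{5 u}{3}}$)
$B{\left(Q{\left(O \right)},-10 \right)} 19 = \frac{12}{5 \left(-3 + 2 \frac{-4 + 1}{4 + 1}\right)} 19 = \frac{12}{5 \left(-3 + 2 \cdot \frac{1}{5} \left(-3\right)\right)} 19 = \frac{12}{5 \left(-3 + 2 \left(- \frac{3}{5}\right)\right)} 19 = \frac{12}{5 \left(-3 - \frac{6}{5}\right)} 19 = \frac{12}{5 \left(- \frac{21}{5}\right)} 19 = \frac{12}{5} \left(- \frac{5}{21}\right) 19 = \left(- \frac{4}{7}\right) 19 = - \frac{76}{7}$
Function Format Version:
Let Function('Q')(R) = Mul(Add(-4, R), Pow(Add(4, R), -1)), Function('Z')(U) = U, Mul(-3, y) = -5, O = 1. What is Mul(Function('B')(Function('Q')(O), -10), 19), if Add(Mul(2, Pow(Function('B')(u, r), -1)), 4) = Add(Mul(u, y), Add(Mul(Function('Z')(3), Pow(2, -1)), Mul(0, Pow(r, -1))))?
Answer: Rational(-76, 7) ≈ -10.857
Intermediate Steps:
y = Rational(5, 3) (y = Mul(Rational(-1, 3), -5) = Rational(5, 3) ≈ 1.6667)
Function('Q')(R) = Mul(Pow(Add(4, R), -1), Add(-4, R))
Function('B')(u, r) = Mul(2, Pow(Add(Rational(-5, 2), Mul(Rational(5, 3), u)), -1)) (Function('B')(u, r) = Mul(2, Pow(Add(-4, Add(Mul(u, Rational(5, 3)), Add(Mul(3, Pow(2, -1)), Mul(0, Pow(r, -1))))), -1)) = Mul(2, Pow(Add(-4, Add(Mul(Rational(5, 3), u), Add(Mul(3, Rational(1, 2)), 0))), -1)) = Mul(2, Pow(Add(-4, Add(Mul(Rational(5, 3), u), Add(Rational(3, 2), 0))), -1)) = Mul(2, Pow(Add(-4, Add(Mul(Rational(5, 3), u), Rational(3, 2))), -1)) = Mul(2, Pow(Add(-4, Add(Rational(3, 2), Mul(Rational(5, 3), u))), -1)) = Mul(2, Pow(Add(Rational(-5, 2), Mul(Rational(5, 3), u)), -1)))
Mul(Function('B')(Function('Q')(O), -10), 19) = Mul(Mul(Rational(12, 5), Pow(Add(-3, Mul(2, Mul(Pow(Add(4, 1), -1), Add(-4, 1)))), -1)), 19) = Mul(Mul(Rational(12, 5), Pow(Add(-3, Mul(2, Mul(Pow(5, -1), -3))), -1)), 19) = Mul(Mul(Rational(12, 5), Pow(Add(-3, Mul(2, Mul(Rational(1, 5), -3))), -1)), 19) = Mul(Mul(Rational(12, 5), Pow(Add(-3, Mul(2, Rational(-3, 5))), -1)), 19) = Mul(Mul(Rational(12, 5), Pow(Add(-3, Rational(-6, 5)), -1)), 19) = Mul(Mul(Rational(12, 5), Pow(Rational(-21, 5), -1)), 19) = Mul(Mul(Rational(12, 5), Rational(-5, 21)), 19) = Mul(Rational(-4, 7), 19) = Rational(-76, 7)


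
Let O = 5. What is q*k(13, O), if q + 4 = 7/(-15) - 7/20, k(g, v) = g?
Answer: -3757/60 ≈ -62.617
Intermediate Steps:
q = -289/60 (q = -4 + (7/(-15) - 7/20) = -4 + (7*(-1/15) - 7*1/20) = -4 + (-7/15 - 7/20) = -4 - 49/60 = -289/60 ≈ -4.8167)
q*k(13, O) = -289/60*13 = -3757/60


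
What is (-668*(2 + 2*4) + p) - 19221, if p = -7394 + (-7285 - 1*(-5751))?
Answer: -34829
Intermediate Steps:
p = -8928 (p = -7394 + (-7285 + 5751) = -7394 - 1534 = -8928)
(-668*(2 + 2*4) + p) - 19221 = (-668*(2 + 2*4) - 8928) - 19221 = (-668*(2 + 8) - 8928) - 19221 = (-668*10 - 8928) - 19221 = (-6680 - 8928) - 19221 = -15608 - 19221 = -34829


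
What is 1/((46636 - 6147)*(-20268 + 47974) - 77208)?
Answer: 1/1121711026 ≈ 8.9149e-10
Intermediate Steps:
1/((46636 - 6147)*(-20268 + 47974) - 77208) = 1/(40489*27706 - 77208) = 1/(1121788234 - 77208) = 1/1121711026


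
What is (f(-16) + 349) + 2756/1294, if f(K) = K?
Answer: 216829/647 ≈ 335.13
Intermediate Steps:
(f(-16) + 349) + 2756/1294 = (-16 + 349) + 2756/1294 = 333 + 2756*(1/1294) = 333 + 1378/647 = 216829/647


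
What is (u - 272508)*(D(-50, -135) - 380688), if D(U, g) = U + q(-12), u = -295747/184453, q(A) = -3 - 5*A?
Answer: 19135011881626151/184453 ≈ 1.0374e+11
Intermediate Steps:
u = -295747/184453 (u = -295747*1/184453 = -295747/184453 ≈ -1.6034)
D(U, g) = 57 + U (D(U, g) = U + (-3 - 5*(-12)) = U + (-3 + 60) = U + 57 = 57 + U)
(u - 272508)*(D(-50, -135) - 380688) = (-295747/184453 - 272508)*((57 - 50) - 380688) = -50265213871*(7 - 380688)/184453 = -50265213871/184453*(-380681) = 19135011881626151/184453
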